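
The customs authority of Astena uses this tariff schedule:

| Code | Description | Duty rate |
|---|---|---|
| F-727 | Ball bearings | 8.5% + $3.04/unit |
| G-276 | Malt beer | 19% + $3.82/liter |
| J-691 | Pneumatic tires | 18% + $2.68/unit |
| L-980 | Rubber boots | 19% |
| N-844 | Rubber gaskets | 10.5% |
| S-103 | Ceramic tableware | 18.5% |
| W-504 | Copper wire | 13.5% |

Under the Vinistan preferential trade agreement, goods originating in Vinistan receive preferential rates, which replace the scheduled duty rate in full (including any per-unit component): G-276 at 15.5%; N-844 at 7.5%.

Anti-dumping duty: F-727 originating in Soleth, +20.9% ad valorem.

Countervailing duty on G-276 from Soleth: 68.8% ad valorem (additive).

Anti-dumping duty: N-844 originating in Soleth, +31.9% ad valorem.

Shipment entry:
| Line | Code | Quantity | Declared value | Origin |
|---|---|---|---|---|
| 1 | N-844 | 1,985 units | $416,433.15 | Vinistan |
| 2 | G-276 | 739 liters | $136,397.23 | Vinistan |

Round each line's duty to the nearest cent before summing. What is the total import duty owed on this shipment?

Line 1 (N-844, Vinistan, 1,985 units, $416,433.15):
Base rate for N-844 is 10.5%.
Origin Vinistan qualifies under the Astena–Vinistan agreement and N-844 is covered: preferential rate 7.5% applies instead.
The additional-duty order on N-844 targets Soleth, not Vinistan; it does not apply.
Duty = $416,433.15 × 7.5% = $31,232.49.
Line 2 (G-276, Vinistan, 739 liters, $136,397.23):
Base rate for G-276 is 19% + $3.82/liter.
Origin Vinistan qualifies under the Astena–Vinistan agreement and G-276 is covered: preferential rate 15.5% applies instead.
The additional-duty order on G-276 targets Soleth, not Vinistan; it does not apply.
Duty = $136,397.23 × 15.5% = $21,141.57.
Total = $31,232.49 + $21,141.57 = $52,374.06.

$52,374.06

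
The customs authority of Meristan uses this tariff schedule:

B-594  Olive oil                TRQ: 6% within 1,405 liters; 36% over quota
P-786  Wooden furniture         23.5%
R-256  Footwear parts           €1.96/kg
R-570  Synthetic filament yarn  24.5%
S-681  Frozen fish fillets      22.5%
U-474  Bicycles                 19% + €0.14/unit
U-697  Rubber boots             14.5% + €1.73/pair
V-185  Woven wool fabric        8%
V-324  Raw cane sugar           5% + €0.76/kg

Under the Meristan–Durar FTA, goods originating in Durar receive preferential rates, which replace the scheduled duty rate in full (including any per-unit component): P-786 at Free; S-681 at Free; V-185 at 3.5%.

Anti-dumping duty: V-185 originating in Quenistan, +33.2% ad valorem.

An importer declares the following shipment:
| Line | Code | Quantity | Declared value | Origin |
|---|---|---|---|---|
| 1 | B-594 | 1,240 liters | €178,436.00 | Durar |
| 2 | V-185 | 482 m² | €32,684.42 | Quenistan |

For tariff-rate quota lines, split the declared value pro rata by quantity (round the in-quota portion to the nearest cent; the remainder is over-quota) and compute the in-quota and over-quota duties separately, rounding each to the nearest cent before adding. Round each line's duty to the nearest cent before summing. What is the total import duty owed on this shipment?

€24,172.14

Line 1 (B-594, Durar, 1,240 liters, €178,436.00):
Code B-594 is under a tariff-rate quota (threshold 1,405 liters). Quantity 1,240 liters is within the quota, so the in-quota rate 6% applies to the full value.
Duty = €178,436.00 × 6% = €10,706.16.
Line 2 (V-185, Quenistan, 482 m², €32,684.42):
Base rate for V-185 is 8%.
V-185 has an FTA preferential rate, but origin Quenistan is not Durar; base rate stands.
Additional duty on V-185 from Quenistan: +33.2%. Applied ad valorem rate: 8% + 33.2% = 41.2%.
Duty = €32,684.42 × 41.2% = €13,465.98.
Total = €10,706.16 + €13,465.98 = €24,172.14.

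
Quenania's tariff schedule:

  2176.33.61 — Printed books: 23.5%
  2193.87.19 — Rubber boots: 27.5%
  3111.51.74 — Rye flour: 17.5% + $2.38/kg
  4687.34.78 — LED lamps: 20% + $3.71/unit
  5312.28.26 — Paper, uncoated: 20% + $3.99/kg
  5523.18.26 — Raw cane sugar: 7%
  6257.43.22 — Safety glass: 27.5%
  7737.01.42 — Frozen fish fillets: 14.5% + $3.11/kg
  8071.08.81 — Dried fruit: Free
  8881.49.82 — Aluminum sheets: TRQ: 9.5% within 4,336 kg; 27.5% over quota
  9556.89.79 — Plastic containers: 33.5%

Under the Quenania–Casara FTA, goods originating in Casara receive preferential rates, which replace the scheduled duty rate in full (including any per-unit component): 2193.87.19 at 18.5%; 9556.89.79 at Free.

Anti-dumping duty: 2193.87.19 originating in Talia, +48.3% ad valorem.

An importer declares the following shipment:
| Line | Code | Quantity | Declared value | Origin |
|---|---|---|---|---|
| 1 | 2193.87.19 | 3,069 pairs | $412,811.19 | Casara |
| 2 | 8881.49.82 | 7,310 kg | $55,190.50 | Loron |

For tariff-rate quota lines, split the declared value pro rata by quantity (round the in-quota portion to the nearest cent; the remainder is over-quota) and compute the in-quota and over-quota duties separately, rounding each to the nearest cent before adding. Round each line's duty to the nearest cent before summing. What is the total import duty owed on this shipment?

$85,654.84

Line 1 (2193.87.19, Casara, 3,069 pairs, $412,811.19):
Base rate for 2193.87.19 is 27.5%.
Origin Casara qualifies under the Quenania–Casara agreement and 2193.87.19 is covered: preferential rate 18.5% applies instead.
The additional-duty order on 2193.87.19 targets Talia, not Casara; it does not apply.
Duty = $412,811.19 × 18.5% = $76,370.07.
Line 2 (8881.49.82, Loron, 7,310 kg, $55,190.50):
Code 8881.49.82 is under a tariff-rate quota (threshold 4,336 kg). In-quota: 4,336 kg at 9.5%; over-quota: 2,974 kg at 27.5%.
Pro-rata value split: in-quota = $55,190.50 × 4,336/7,310 = $32,736.80; over-quota = $55,190.50 − $32,736.80 = $22,453.70.
In-quota duty = $32,736.80 × 9.5% = $3,110.00. Over-quota duty = $22,453.70 × 27.5% = $6,174.77.
Line duty = $3,110.00 + $6,174.77 = $9,284.77.
Total = $76,370.07 + $9,284.77 = $85,654.84.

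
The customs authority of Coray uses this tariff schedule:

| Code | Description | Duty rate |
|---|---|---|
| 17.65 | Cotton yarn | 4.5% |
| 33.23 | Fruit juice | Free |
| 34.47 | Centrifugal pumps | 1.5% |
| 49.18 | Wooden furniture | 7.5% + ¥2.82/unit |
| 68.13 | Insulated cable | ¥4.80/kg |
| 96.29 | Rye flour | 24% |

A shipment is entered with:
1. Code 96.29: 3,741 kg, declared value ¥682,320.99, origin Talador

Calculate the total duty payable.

Line 1 (96.29, Talador, 3,741 kg, ¥682,320.99):
Base rate for 96.29 is 24%.
Duty = ¥682,320.99 × 24% = ¥163,757.04.

¥163,757.04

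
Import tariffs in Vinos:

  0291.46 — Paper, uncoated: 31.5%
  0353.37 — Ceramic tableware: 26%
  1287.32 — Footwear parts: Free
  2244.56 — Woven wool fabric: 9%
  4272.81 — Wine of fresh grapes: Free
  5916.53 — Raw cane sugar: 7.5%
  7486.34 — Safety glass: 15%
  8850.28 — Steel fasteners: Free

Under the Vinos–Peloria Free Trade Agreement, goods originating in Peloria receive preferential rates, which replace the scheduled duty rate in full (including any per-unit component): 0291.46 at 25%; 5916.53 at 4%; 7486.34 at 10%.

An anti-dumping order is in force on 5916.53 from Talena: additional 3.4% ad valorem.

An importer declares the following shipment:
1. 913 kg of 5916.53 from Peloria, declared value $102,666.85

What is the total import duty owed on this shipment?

$4,106.67

Line 1 (5916.53, Peloria, 913 kg, $102,666.85):
Base rate for 5916.53 is 7.5%.
Origin Peloria qualifies under the Vinos–Peloria agreement and 5916.53 is covered: preferential rate 4% applies instead.
The additional-duty order on 5916.53 targets Talena, not Peloria; it does not apply.
Duty = $102,666.85 × 4% = $4,106.67.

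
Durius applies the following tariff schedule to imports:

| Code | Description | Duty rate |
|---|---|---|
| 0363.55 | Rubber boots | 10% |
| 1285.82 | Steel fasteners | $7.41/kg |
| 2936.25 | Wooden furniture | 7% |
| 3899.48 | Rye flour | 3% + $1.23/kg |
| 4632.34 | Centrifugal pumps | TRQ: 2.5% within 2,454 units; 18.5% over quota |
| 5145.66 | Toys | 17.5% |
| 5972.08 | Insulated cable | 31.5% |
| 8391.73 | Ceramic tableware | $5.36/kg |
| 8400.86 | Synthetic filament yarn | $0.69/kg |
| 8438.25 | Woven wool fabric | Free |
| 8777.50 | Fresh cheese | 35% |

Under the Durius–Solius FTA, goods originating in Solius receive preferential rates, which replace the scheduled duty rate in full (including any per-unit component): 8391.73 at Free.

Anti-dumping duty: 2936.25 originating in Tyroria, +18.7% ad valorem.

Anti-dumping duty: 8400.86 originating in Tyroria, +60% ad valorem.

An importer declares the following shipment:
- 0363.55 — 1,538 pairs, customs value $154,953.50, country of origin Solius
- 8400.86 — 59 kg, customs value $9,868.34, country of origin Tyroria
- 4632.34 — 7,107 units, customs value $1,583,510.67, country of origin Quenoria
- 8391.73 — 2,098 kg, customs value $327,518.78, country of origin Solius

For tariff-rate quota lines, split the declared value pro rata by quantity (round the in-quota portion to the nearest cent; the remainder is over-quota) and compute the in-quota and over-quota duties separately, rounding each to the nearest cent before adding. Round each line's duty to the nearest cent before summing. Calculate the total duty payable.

Line 1 (0363.55, Solius, 1,538 pairs, $154,953.50):
Base rate for 0363.55 is 10%.
Origin Solius is the FTA partner but 0363.55 is not on the preference list; base rate stands.
Duty = $154,953.50 × 10% = $15,495.35.
Line 2 (8400.86, Tyroria, 59 kg, $9,868.34):
Base rate for 8400.86 is $0.69/kg.
Additional duty on 8400.86 from Tyroria: +60% ad valorem. Applied ad valorem rate = 60%.
Duty = $9,868.34 × 60% + 59 × $0.69 = $5,961.71.
Line 3 (4632.34, Quenoria, 7,107 units, $1,583,510.67):
Code 4632.34 is under a tariff-rate quota (threshold 2,454 units). In-quota: 2,454 units at 2.5%; over-quota: 4,653 units at 18.5%.
Pro-rata value split: in-quota = $1,583,510.67 × 2,454/7,107 = $546,775.74; over-quota = $1,583,510.67 − $546,775.74 = $1,036,734.93.
In-quota duty = $546,775.74 × 2.5% = $13,669.39. Over-quota duty = $1,036,734.93 × 18.5% = $191,795.96.
Line duty = $13,669.39 + $191,795.96 = $205,465.35.
Line 4 (8391.73, Solius, 2,098 kg, $327,518.78):
Base rate for 8391.73 is $5.36/kg.
Origin Solius qualifies under the Durius–Solius agreement and 8391.73 is covered: preferential rate Free applies instead.
Duty = $327,518.78 × 0% = $0.00.
Total = $15,495.35 + $5,961.71 + $205,465.35 + $0.00 = $226,922.41.

$226,922.41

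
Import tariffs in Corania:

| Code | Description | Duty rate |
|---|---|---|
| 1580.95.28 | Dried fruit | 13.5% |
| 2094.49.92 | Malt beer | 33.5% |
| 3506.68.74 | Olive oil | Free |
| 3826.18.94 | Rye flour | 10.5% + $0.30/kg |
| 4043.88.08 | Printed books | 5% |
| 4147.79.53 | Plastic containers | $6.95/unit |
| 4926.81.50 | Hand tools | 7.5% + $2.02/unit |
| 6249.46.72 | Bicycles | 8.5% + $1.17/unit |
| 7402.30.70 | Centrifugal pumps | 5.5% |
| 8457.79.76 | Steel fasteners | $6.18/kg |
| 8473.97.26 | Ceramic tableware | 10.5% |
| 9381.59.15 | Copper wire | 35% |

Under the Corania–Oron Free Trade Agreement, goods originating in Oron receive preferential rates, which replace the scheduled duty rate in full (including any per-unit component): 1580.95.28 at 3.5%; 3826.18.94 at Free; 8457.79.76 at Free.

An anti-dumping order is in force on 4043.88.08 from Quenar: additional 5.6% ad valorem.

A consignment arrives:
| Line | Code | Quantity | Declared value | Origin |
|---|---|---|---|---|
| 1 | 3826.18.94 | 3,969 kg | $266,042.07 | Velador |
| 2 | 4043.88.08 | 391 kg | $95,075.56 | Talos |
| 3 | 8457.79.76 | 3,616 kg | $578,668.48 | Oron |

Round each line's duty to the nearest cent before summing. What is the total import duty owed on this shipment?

$33,878.90

Line 1 (3826.18.94, Velador, 3,969 kg, $266,042.07):
Base rate for 3826.18.94 is 10.5% + $0.30/kg.
3826.18.94 has an FTA preferential rate, but origin Velador is not Oron; base rate stands.
Duty = $266,042.07 × 10.5% + 3,969 × $0.30 = $29,125.12.
Line 2 (4043.88.08, Talos, 391 kg, $95,075.56):
Base rate for 4043.88.08 is 5%.
The additional-duty order on 4043.88.08 targets Quenar, not Talos; it does not apply.
Duty = $95,075.56 × 5% = $4,753.78.
Line 3 (8457.79.76, Oron, 3,616 kg, $578,668.48):
Base rate for 8457.79.76 is $6.18/kg.
Origin Oron qualifies under the Corania–Oron agreement and 8457.79.76 is covered: preferential rate Free applies instead.
Duty = $578,668.48 × 0% = $0.00.
Total = $29,125.12 + $4,753.78 + $0.00 = $33,878.90.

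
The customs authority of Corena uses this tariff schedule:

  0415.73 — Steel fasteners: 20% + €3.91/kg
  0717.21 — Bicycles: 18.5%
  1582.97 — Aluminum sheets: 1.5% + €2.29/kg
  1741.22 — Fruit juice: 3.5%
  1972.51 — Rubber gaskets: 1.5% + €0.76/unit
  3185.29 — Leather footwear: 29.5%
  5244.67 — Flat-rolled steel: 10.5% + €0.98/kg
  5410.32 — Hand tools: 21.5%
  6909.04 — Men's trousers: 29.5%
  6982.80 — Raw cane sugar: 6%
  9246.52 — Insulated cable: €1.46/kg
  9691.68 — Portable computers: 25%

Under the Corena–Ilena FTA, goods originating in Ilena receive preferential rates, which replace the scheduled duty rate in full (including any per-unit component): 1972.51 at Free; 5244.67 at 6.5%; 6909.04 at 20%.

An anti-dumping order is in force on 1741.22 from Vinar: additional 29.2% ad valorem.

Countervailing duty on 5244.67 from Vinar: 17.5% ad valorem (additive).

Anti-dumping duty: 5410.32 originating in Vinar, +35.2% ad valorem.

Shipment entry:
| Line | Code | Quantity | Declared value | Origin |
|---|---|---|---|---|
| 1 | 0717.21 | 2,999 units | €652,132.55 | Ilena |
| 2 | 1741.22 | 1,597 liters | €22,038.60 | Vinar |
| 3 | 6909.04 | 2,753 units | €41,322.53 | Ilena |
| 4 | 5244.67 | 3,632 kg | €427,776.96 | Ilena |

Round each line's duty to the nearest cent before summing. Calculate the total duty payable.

Line 1 (0717.21, Ilena, 2,999 units, €652,132.55):
Base rate for 0717.21 is 18.5%.
Origin Ilena is the FTA partner but 0717.21 is not on the preference list; base rate stands.
Duty = €652,132.55 × 18.5% = €120,644.52.
Line 2 (1741.22, Vinar, 1,597 liters, €22,038.60):
Base rate for 1741.22 is 3.5%.
Additional duty on 1741.22 from Vinar: +29.2%. Applied ad valorem rate: 3.5% + 29.2% = 32.7%.
Duty = €22,038.60 × 32.7% = €7,206.62.
Line 3 (6909.04, Ilena, 2,753 units, €41,322.53):
Base rate for 6909.04 is 29.5%.
Origin Ilena qualifies under the Corena–Ilena agreement and 6909.04 is covered: preferential rate 20% applies instead.
Duty = €41,322.53 × 20% = €8,264.51.
Line 4 (5244.67, Ilena, 3,632 kg, €427,776.96):
Base rate for 5244.67 is 10.5% + €0.98/kg.
Origin Ilena qualifies under the Corena–Ilena agreement and 5244.67 is covered: preferential rate 6.5% applies instead.
The additional-duty order on 5244.67 targets Vinar, not Ilena; it does not apply.
Duty = €427,776.96 × 6.5% = €27,805.50.
Total = €120,644.52 + €7,206.62 + €8,264.51 + €27,805.50 = €163,921.15.

€163,921.15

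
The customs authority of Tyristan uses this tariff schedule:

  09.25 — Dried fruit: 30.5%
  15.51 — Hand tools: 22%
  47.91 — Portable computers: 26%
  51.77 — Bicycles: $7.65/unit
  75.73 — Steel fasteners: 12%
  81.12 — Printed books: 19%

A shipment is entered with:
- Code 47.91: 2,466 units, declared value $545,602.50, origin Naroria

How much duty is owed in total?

Line 1 (47.91, Naroria, 2,466 units, $545,602.50):
Base rate for 47.91 is 26%.
Duty = $545,602.50 × 26% = $141,856.65.

$141,856.65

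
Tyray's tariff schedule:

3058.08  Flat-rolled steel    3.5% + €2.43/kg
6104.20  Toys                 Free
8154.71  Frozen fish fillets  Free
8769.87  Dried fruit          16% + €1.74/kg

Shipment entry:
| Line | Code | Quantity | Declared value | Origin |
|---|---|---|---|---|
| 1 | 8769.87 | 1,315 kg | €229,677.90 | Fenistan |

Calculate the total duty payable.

€39,036.56

Line 1 (8769.87, Fenistan, 1,315 kg, €229,677.90):
Base rate for 8769.87 is 16% + €1.74/kg.
Duty = €229,677.90 × 16% + 1,315 × €1.74 = €39,036.56.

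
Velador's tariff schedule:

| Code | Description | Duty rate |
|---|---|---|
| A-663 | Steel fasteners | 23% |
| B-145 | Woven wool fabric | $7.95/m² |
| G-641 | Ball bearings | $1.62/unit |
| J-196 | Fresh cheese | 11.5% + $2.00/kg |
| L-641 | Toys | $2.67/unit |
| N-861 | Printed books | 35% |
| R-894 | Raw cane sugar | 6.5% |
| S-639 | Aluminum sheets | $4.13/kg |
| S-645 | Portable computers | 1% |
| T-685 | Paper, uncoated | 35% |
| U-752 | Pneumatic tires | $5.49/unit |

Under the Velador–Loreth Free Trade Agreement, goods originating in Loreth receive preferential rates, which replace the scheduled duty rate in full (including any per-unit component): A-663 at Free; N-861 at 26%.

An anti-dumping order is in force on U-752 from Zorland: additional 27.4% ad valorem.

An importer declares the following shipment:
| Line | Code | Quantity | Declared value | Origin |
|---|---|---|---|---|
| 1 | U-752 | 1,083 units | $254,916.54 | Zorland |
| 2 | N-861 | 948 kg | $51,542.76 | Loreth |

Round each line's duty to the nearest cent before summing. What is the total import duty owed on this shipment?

Line 1 (U-752, Zorland, 1,083 units, $254,916.54):
Base rate for U-752 is $5.49/unit.
Additional duty on U-752 from Zorland: +27.4% ad valorem. Applied ad valorem rate = 27.4%.
Duty = $254,916.54 × 27.4% + 1,083 × $5.49 = $75,792.80.
Line 2 (N-861, Loreth, 948 kg, $51,542.76):
Base rate for N-861 is 35%.
Origin Loreth qualifies under the Velador–Loreth agreement and N-861 is covered: preferential rate 26% applies instead.
Duty = $51,542.76 × 26% = $13,401.12.
Total = $75,792.80 + $13,401.12 = $89,193.92.

$89,193.92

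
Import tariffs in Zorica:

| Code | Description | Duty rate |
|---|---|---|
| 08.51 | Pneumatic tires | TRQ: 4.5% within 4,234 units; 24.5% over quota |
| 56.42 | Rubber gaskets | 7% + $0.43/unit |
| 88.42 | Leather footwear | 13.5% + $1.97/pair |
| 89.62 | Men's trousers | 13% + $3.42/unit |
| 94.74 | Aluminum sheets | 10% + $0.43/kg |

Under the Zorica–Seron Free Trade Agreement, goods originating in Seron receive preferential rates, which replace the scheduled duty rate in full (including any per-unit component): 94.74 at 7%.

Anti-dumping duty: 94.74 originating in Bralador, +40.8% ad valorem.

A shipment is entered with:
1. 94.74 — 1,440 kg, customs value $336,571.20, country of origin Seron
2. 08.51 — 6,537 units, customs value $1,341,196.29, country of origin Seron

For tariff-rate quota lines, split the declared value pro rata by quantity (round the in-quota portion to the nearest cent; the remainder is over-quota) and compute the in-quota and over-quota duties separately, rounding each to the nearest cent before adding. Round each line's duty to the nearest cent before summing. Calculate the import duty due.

Line 1 (94.74, Seron, 1,440 kg, $336,571.20):
Base rate for 94.74 is 10% + $0.43/kg.
Origin Seron qualifies under the Zorica–Seron agreement and 94.74 is covered: preferential rate 7% applies instead.
The additional-duty order on 94.74 targets Bralador, not Seron; it does not apply.
Duty = $336,571.20 × 7% = $23,559.98.
Line 2 (08.51, Seron, 6,537 units, $1,341,196.29):
Code 08.51 is under a tariff-rate quota (threshold 4,234 units). In-quota: 4,234 units at 4.5%; over-quota: 2,303 units at 24.5%.
Pro-rata value split: in-quota = $1,341,196.29 × 4,234/6,537 = $868,689.78; over-quota = $1,341,196.29 − $868,689.78 = $472,506.51.
In-quota duty = $868,689.78 × 4.5% = $39,091.04. Over-quota duty = $472,506.51 × 24.5% = $115,764.09.
Line duty = $39,091.04 + $115,764.09 = $154,855.13.
Total = $23,559.98 + $154,855.13 = $178,415.11.

$178,415.11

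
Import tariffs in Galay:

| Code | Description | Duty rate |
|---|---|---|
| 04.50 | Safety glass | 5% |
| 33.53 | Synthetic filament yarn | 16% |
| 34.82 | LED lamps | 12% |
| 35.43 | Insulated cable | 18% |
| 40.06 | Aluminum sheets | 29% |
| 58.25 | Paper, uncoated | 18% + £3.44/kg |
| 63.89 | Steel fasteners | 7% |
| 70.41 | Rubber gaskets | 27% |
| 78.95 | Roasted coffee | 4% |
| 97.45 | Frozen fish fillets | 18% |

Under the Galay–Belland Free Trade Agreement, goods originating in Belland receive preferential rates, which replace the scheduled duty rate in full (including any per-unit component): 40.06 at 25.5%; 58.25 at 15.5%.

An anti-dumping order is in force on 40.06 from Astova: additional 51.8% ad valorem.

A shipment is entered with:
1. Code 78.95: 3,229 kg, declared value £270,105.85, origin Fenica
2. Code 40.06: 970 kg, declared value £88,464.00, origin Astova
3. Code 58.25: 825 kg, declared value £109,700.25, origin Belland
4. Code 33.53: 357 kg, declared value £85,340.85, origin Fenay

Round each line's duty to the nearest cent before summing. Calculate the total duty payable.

£112,941.22

Line 1 (78.95, Fenica, 3,229 kg, £270,105.85):
Base rate for 78.95 is 4%.
Duty = £270,105.85 × 4% = £10,804.23.
Line 2 (40.06, Astova, 970 kg, £88,464.00):
Base rate for 40.06 is 29%.
40.06 has an FTA preferential rate, but origin Astova is not Belland; base rate stands.
Additional duty on 40.06 from Astova: +51.8%. Applied ad valorem rate: 29% + 51.8% = 80.8%.
Duty = £88,464.00 × 80.8% = £71,478.91.
Line 3 (58.25, Belland, 825 kg, £109,700.25):
Base rate for 58.25 is 18% + £3.44/kg.
Origin Belland qualifies under the Galay–Belland agreement and 58.25 is covered: preferential rate 15.5% applies instead.
Duty = £109,700.25 × 15.5% = £17,003.54.
Line 4 (33.53, Fenay, 357 kg, £85,340.85):
Base rate for 33.53 is 16%.
Duty = £85,340.85 × 16% = £13,654.54.
Total = £10,804.23 + £71,478.91 + £17,003.54 + £13,654.54 = £112,941.22.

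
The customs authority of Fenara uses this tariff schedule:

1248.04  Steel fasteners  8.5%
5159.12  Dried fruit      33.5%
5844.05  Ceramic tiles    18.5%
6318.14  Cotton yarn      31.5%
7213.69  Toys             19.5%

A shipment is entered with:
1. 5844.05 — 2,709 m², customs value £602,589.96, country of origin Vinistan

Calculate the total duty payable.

£111,479.14

Line 1 (5844.05, Vinistan, 2,709 m², £602,589.96):
Base rate for 5844.05 is 18.5%.
Duty = £602,589.96 × 18.5% = £111,479.14.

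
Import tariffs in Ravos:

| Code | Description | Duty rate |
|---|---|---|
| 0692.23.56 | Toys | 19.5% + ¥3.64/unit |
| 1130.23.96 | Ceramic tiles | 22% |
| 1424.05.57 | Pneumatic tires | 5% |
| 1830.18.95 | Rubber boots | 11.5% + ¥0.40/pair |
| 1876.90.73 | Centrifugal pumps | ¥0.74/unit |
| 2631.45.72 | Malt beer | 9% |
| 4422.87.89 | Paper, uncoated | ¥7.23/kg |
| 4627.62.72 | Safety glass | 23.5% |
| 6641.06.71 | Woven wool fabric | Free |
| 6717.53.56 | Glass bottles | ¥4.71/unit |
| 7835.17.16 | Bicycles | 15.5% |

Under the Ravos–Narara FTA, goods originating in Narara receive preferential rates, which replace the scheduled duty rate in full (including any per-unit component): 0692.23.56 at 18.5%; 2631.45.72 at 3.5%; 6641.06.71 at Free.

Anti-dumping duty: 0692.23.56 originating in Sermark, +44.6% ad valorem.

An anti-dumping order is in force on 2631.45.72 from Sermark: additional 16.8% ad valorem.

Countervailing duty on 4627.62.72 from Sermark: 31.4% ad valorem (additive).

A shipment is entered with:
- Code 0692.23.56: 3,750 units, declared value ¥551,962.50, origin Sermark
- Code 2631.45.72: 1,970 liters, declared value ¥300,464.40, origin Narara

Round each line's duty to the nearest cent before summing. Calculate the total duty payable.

Line 1 (0692.23.56, Sermark, 3,750 units, ¥551,962.50):
Base rate for 0692.23.56 is 19.5% + ¥3.64/unit.
0692.23.56 has an FTA preferential rate, but origin Sermark is not Narara; base rate stands.
Additional duty on 0692.23.56 from Sermark: +44.6%. Applied ad valorem rate: 19.5% + 44.6% = 64.1%.
Duty = ¥551,962.50 × 64.1% + 3,750 × ¥3.64 = ¥367,457.96.
Line 2 (2631.45.72, Narara, 1,970 liters, ¥300,464.40):
Base rate for 2631.45.72 is 9%.
Origin Narara qualifies under the Ravos–Narara agreement and 2631.45.72 is covered: preferential rate 3.5% applies instead.
The additional-duty order on 2631.45.72 targets Sermark, not Narara; it does not apply.
Duty = ¥300,464.40 × 3.5% = ¥10,516.25.
Total = ¥367,457.96 + ¥10,516.25 = ¥377,974.21.

¥377,974.21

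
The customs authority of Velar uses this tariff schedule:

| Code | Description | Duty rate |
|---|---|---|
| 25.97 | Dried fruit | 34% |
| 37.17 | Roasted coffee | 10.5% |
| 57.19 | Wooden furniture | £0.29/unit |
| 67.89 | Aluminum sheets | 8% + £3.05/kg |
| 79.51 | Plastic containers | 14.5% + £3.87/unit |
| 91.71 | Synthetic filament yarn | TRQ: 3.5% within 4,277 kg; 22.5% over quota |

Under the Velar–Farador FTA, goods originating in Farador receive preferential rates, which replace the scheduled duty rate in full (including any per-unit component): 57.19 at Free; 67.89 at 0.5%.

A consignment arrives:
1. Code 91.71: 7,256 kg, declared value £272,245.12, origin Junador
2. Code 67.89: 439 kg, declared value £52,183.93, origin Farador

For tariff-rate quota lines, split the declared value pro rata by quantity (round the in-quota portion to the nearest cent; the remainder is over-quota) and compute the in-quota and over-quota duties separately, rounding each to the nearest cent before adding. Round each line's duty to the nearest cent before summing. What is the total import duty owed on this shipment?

£31,026.20

Line 1 (91.71, Junador, 7,256 kg, £272,245.12):
Code 91.71 is under a tariff-rate quota (threshold 4,277 kg). In-quota: 4,277 kg at 3.5%; over-quota: 2,979 kg at 22.5%.
Pro-rata value split: in-quota = £272,245.12 × 4,277/7,256 = £160,473.04; over-quota = £272,245.12 − £160,473.04 = £111,772.08.
In-quota duty = £160,473.04 × 3.5% = £5,616.56. Over-quota duty = £111,772.08 × 22.5% = £25,148.72.
Line duty = £5,616.56 + £25,148.72 = £30,765.28.
Line 2 (67.89, Farador, 439 kg, £52,183.93):
Base rate for 67.89 is 8% + £3.05/kg.
Origin Farador qualifies under the Velar–Farador agreement and 67.89 is covered: preferential rate 0.5% applies instead.
Duty = £52,183.93 × 0.5% = £260.92.
Total = £30,765.28 + £260.92 = £31,026.20.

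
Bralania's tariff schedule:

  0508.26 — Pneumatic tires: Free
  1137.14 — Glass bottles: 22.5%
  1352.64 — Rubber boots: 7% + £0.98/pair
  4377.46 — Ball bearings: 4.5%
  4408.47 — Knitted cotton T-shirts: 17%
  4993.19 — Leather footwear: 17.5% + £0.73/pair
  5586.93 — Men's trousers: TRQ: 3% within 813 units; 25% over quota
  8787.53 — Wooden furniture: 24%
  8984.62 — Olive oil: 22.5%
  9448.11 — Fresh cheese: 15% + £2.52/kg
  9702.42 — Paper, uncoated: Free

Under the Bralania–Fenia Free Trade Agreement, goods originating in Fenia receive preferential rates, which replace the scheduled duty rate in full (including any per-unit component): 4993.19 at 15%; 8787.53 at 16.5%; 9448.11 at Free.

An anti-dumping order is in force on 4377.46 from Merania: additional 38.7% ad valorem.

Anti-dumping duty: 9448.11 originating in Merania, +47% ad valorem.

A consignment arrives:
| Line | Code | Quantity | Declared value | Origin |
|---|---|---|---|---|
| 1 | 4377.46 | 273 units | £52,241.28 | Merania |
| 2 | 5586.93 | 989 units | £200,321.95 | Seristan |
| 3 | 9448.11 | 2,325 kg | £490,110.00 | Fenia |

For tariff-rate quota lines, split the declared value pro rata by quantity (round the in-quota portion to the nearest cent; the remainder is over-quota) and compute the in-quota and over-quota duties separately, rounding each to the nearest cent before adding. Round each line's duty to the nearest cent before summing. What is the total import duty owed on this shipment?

£36,420.62

Line 1 (4377.46, Merania, 273 units, £52,241.28):
Base rate for 4377.46 is 4.5%.
Additional duty on 4377.46 from Merania: +38.7%. Applied ad valorem rate: 4.5% + 38.7% = 43.2%.
Duty = £52,241.28 × 43.2% = £22,568.23.
Line 2 (5586.93, Seristan, 989 units, £200,321.95):
Code 5586.93 is under a tariff-rate quota (threshold 813 units). In-quota: 813 units at 3%; over-quota: 176 units at 25%.
Pro-rata value split: in-quota = £200,321.95 × 813/989 = £164,673.15; over-quota = £200,321.95 − £164,673.15 = £35,648.80.
In-quota duty = £164,673.15 × 3% = £4,940.19. Over-quota duty = £35,648.80 × 25% = £8,912.20.
Line duty = £4,940.19 + £8,912.20 = £13,852.39.
Line 3 (9448.11, Fenia, 2,325 kg, £490,110.00):
Base rate for 9448.11 is 15% + £2.52/kg.
Origin Fenia qualifies under the Bralania–Fenia agreement and 9448.11 is covered: preferential rate Free applies instead.
The additional-duty order on 9448.11 targets Merania, not Fenia; it does not apply.
Duty = £490,110.00 × 0% = £0.00.
Total = £22,568.23 + £13,852.39 + £0.00 = £36,420.62.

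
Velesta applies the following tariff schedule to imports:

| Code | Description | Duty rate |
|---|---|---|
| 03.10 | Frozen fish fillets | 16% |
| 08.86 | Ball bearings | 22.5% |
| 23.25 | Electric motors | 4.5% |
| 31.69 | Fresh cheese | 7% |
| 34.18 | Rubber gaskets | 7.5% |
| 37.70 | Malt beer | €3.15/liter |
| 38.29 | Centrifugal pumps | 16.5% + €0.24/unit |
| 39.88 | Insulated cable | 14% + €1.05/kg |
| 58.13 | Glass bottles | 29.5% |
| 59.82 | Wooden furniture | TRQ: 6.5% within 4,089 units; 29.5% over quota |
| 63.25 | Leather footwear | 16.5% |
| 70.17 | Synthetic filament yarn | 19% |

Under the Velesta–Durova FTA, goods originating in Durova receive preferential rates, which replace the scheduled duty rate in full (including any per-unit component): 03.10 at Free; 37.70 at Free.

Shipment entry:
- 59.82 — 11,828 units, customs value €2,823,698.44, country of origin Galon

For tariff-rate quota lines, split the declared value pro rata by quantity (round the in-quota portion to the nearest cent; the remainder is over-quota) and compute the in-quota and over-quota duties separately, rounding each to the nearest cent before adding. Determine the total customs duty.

€608,472.63

Line 1 (59.82, Galon, 11,828 units, €2,823,698.44):
Code 59.82 is under a tariff-rate quota (threshold 4,089 units). In-quota: 4,089 units at 6.5%; over-quota: 7,739 units at 29.5%.
Pro-rata value split: in-quota = €2,823,698.44 × 4,089/11,828 = €976,166.97; over-quota = €2,823,698.44 − €976,166.97 = €1,847,531.47.
In-quota duty = €976,166.97 × 6.5% = €63,450.85. Over-quota duty = €1,847,531.47 × 29.5% = €545,021.78.
Line duty = €63,450.85 + €545,021.78 = €608,472.63.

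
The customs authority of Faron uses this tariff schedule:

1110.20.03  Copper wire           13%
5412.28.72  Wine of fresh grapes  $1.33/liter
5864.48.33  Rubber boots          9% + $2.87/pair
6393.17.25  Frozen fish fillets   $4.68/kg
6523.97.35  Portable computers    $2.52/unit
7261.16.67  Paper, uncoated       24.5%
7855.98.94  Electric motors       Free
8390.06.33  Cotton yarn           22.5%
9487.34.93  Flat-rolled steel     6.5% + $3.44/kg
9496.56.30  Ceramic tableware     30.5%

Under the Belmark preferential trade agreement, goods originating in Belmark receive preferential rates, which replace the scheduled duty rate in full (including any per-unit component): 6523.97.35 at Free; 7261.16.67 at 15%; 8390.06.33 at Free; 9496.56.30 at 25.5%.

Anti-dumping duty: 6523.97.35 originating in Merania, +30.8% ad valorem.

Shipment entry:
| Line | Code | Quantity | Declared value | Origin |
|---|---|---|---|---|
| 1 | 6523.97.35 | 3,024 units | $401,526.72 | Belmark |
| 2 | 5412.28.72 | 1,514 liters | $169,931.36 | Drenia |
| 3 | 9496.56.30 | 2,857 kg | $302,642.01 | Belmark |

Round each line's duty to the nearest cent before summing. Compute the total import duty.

Line 1 (6523.97.35, Belmark, 3,024 units, $401,526.72):
Base rate for 6523.97.35 is $2.52/unit.
Origin Belmark qualifies under the Faron–Belmark agreement and 6523.97.35 is covered: preferential rate Free applies instead.
The additional-duty order on 6523.97.35 targets Merania, not Belmark; it does not apply.
Duty = $401,526.72 × 0% = $0.00.
Line 2 (5412.28.72, Drenia, 1,514 liters, $169,931.36):
Base rate for 5412.28.72 is $1.33/liter.
Duty = 1,514 × $1.33 = $2,013.62.
Line 3 (9496.56.30, Belmark, 2,857 kg, $302,642.01):
Base rate for 9496.56.30 is 30.5%.
Origin Belmark qualifies under the Faron–Belmark agreement and 9496.56.30 is covered: preferential rate 25.5% applies instead.
Duty = $302,642.01 × 25.5% = $77,173.71.
Total = $0.00 + $2,013.62 + $77,173.71 = $79,187.33.

$79,187.33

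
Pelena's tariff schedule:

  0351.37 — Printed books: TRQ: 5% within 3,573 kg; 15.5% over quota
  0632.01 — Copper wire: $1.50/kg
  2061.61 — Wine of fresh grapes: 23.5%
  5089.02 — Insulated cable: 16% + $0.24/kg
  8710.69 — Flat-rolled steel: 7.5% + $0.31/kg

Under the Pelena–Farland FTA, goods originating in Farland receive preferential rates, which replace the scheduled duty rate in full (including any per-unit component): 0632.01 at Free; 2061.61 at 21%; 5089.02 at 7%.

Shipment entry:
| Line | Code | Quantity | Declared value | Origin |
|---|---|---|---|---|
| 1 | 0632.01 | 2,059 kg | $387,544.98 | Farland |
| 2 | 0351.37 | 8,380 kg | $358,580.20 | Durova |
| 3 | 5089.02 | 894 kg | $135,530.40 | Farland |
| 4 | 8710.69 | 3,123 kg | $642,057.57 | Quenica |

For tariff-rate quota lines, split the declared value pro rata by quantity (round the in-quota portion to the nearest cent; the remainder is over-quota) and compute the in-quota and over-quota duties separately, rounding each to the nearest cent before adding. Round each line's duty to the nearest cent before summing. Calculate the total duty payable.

Line 1 (0632.01, Farland, 2,059 kg, $387,544.98):
Base rate for 0632.01 is $1.50/kg.
Origin Farland qualifies under the Pelena–Farland agreement and 0632.01 is covered: preferential rate Free applies instead.
Duty = $387,544.98 × 0% = $0.00.
Line 2 (0351.37, Durova, 8,380 kg, $358,580.20):
Code 0351.37 is under a tariff-rate quota (threshold 3,573 kg). In-quota: 3,573 kg at 5%; over-quota: 4,807 kg at 15.5%.
Pro-rata value split: in-quota = $358,580.20 × 3,573/8,380 = $152,888.67; over-quota = $358,580.20 − $152,888.67 = $205,691.53.
In-quota duty = $152,888.67 × 5% = $7,644.43. Over-quota duty = $205,691.53 × 15.5% = $31,882.19.
Line duty = $7,644.43 + $31,882.19 = $39,526.62.
Line 3 (5089.02, Farland, 894 kg, $135,530.40):
Base rate for 5089.02 is 16% + $0.24/kg.
Origin Farland qualifies under the Pelena–Farland agreement and 5089.02 is covered: preferential rate 7% applies instead.
Duty = $135,530.40 × 7% = $9,487.13.
Line 4 (8710.69, Quenica, 3,123 kg, $642,057.57):
Base rate for 8710.69 is 7.5% + $0.31/kg.
Duty = $642,057.57 × 7.5% + 3,123 × $0.31 = $49,122.45.
Total = $0.00 + $39,526.62 + $9,487.13 + $49,122.45 = $98,136.20.

$98,136.20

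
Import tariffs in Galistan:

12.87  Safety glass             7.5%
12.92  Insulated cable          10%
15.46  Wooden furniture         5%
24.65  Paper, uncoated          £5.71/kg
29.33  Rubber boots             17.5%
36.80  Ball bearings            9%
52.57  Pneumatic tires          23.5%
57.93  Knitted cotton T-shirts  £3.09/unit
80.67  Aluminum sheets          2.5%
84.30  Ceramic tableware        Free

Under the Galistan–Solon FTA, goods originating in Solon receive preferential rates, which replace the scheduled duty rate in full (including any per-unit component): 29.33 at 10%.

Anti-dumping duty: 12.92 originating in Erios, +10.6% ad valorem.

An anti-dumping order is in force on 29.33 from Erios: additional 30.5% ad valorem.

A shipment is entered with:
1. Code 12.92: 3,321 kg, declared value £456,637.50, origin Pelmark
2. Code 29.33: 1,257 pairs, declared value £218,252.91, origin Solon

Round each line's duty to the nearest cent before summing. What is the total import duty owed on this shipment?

£67,489.04

Line 1 (12.92, Pelmark, 3,321 kg, £456,637.50):
Base rate for 12.92 is 10%.
The additional-duty order on 12.92 targets Erios, not Pelmark; it does not apply.
Duty = £456,637.50 × 10% = £45,663.75.
Line 2 (29.33, Solon, 1,257 pairs, £218,252.91):
Base rate for 29.33 is 17.5%.
Origin Solon qualifies under the Galistan–Solon agreement and 29.33 is covered: preferential rate 10% applies instead.
The additional-duty order on 29.33 targets Erios, not Solon; it does not apply.
Duty = £218,252.91 × 10% = £21,825.29.
Total = £45,663.75 + £21,825.29 = £67,489.04.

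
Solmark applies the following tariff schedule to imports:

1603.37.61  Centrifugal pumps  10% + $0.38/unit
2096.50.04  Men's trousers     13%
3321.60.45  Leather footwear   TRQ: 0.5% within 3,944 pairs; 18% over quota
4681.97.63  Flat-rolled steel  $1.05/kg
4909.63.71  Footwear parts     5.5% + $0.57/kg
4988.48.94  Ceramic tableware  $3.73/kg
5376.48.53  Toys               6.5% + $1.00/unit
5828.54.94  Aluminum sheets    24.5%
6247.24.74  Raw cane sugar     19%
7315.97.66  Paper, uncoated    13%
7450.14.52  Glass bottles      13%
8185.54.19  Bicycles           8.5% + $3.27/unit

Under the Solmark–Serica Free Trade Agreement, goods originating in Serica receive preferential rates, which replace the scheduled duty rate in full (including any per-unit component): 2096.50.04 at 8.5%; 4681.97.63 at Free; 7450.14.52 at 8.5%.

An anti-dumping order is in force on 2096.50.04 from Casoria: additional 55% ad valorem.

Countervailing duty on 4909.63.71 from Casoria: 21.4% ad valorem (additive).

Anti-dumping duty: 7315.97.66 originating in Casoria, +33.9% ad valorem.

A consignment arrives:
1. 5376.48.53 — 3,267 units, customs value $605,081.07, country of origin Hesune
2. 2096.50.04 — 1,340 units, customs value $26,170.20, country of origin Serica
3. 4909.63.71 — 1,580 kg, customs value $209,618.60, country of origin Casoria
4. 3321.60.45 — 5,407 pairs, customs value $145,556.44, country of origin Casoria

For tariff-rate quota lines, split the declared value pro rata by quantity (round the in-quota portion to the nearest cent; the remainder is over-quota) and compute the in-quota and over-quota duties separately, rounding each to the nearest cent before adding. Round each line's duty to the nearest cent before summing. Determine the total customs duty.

Line 1 (5376.48.53, Hesune, 3,267 units, $605,081.07):
Base rate for 5376.48.53 is 6.5% + $1.00/unit.
Duty = $605,081.07 × 6.5% + 3,267 × $1.00 = $42,597.27.
Line 2 (2096.50.04, Serica, 1,340 units, $26,170.20):
Base rate for 2096.50.04 is 13%.
Origin Serica qualifies under the Solmark–Serica agreement and 2096.50.04 is covered: preferential rate 8.5% applies instead.
The additional-duty order on 2096.50.04 targets Casoria, not Serica; it does not apply.
Duty = $26,170.20 × 8.5% = $2,224.47.
Line 3 (4909.63.71, Casoria, 1,580 kg, $209,618.60):
Base rate for 4909.63.71 is 5.5% + $0.57/kg.
Additional duty on 4909.63.71 from Casoria: +21.4%. Applied ad valorem rate: 5.5% + 21.4% = 26.9%.
Duty = $209,618.60 × 26.9% + 1,580 × $0.57 = $57,288.00.
Line 4 (3321.60.45, Casoria, 5,407 pairs, $145,556.44):
Code 3321.60.45 is under a tariff-rate quota (threshold 3,944 pairs). In-quota: 3,944 pairs at 0.5%; over-quota: 1,463 pairs at 18%.
Pro-rata value split: in-quota = $145,556.44 × 3,944/5,407 = $106,172.48; over-quota = $145,556.44 − $106,172.48 = $39,383.96.
In-quota duty = $106,172.48 × 0.5% = $530.86. Over-quota duty = $39,383.96 × 18% = $7,089.11.
Line duty = $530.86 + $7,089.11 = $7,619.97.
Total = $42,597.27 + $2,224.47 + $57,288.00 + $7,619.97 = $109,729.71.

$109,729.71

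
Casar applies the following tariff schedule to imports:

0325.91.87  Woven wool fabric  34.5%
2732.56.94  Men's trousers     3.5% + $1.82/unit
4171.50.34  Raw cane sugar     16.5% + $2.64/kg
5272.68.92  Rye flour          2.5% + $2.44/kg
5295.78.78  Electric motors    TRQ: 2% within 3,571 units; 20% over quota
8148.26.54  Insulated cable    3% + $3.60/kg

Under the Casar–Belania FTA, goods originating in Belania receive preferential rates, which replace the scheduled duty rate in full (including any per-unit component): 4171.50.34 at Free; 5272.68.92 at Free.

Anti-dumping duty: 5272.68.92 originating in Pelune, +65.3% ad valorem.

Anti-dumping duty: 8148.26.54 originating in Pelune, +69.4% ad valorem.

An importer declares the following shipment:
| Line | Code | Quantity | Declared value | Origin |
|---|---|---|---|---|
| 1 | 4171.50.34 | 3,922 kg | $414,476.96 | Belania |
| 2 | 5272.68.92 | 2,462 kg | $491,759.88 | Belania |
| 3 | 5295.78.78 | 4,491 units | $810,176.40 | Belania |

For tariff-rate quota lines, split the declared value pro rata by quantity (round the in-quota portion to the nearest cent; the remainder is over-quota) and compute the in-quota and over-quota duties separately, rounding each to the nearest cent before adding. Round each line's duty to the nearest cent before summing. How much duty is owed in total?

Line 1 (4171.50.34, Belania, 3,922 kg, $414,476.96):
Base rate for 4171.50.34 is 16.5% + $2.64/kg.
Origin Belania qualifies under the Casar–Belania agreement and 4171.50.34 is covered: preferential rate Free applies instead.
Duty = $414,476.96 × 0% = $0.00.
Line 2 (5272.68.92, Belania, 2,462 kg, $491,759.88):
Base rate for 5272.68.92 is 2.5% + $2.44/kg.
Origin Belania qualifies under the Casar–Belania agreement and 5272.68.92 is covered: preferential rate Free applies instead.
The additional-duty order on 5272.68.92 targets Pelune, not Belania; it does not apply.
Duty = $491,759.88 × 0% = $0.00.
Line 3 (5295.78.78, Belania, 4,491 units, $810,176.40):
Code 5295.78.78 is under a tariff-rate quota (threshold 3,571 units). In-quota: 3,571 units at 2%; over-quota: 920 units at 20%.
Pro-rata value split: in-quota = $810,176.40 × 3,571/4,491 = $644,208.40; over-quota = $810,176.40 − $644,208.40 = $165,968.00.
In-quota duty = $644,208.40 × 2% = $12,884.17. Over-quota duty = $165,968.00 × 20% = $33,193.60.
Line duty = $12,884.17 + $33,193.60 = $46,077.77.
Total = $0.00 + $0.00 + $46,077.77 = $46,077.77.

$46,077.77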